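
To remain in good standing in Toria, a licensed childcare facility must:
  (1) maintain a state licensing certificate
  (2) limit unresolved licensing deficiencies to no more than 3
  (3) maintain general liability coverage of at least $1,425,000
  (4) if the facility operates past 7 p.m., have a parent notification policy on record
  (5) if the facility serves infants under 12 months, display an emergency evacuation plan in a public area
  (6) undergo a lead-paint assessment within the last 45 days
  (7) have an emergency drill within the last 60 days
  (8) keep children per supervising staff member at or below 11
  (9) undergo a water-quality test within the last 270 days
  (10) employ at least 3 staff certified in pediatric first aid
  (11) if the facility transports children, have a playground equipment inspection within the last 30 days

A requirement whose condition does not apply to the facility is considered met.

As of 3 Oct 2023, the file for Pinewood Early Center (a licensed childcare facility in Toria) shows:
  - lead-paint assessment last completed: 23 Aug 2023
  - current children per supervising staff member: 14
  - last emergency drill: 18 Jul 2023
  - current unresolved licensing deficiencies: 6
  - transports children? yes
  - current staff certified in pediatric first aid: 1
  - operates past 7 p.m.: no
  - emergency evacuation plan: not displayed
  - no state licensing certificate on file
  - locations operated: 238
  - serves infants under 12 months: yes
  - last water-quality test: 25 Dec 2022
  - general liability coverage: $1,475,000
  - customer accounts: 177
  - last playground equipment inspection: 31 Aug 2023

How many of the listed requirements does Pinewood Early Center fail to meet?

8

1. state licensing certificate absent → not met
2. unresolved licensing deficiencies 6 > 3 → not met
3. general liability coverage $1,475,000 ≥ $1,425,000 → met
4. condition 'operates past 7 p.m.' does not hold → requirement n/a → met
5. condition 'serves infants under 12 months' holds; emergency evacuation plan absent → not met
6. lead-paint assessment 41 days ago vs limit 45 → met
7. emergency drill 77 days ago vs limit 60 → not met
8. children per supervising staff member 14 > 11 → not met
9. water-quality test 282 days ago vs limit 270 → not met
10. staff certified in pediatric first aid 1 < 3 → not met
11. condition 'transports children' holds; playground equipment inspection 33 days ago vs limit 30 → not met
Not met: 8 of 11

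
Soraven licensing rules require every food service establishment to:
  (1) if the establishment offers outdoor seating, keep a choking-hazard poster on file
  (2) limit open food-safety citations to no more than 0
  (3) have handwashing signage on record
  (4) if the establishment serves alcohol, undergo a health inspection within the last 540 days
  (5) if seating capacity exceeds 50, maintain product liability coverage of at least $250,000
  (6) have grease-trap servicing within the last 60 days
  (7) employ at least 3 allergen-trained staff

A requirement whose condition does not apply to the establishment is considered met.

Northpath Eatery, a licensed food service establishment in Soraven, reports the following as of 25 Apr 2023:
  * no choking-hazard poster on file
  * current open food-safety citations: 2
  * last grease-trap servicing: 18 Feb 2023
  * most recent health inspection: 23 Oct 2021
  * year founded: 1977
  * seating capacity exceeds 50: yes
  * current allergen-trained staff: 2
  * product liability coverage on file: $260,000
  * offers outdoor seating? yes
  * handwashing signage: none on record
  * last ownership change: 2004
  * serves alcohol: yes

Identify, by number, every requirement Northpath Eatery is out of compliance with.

1. condition 'offers outdoor seating' holds; choking-hazard poster absent → not met
2. open food-safety citations 2 > 0 → not met
3. handwashing signage absent → not met
4. condition 'serves alcohol' holds; health inspection 549 days ago vs limit 540 → not met
5. condition 'seating capacity exceeds 50' holds; product liability coverage $260,000 ≥ $250,000 → met
6. grease-trap servicing 66 days ago vs limit 60 → not met
7. allergen-trained staff 2 < 3 → not met
Not met: 1, 2, 3, 4, 6, 7

1, 2, 3, 4, 6, 7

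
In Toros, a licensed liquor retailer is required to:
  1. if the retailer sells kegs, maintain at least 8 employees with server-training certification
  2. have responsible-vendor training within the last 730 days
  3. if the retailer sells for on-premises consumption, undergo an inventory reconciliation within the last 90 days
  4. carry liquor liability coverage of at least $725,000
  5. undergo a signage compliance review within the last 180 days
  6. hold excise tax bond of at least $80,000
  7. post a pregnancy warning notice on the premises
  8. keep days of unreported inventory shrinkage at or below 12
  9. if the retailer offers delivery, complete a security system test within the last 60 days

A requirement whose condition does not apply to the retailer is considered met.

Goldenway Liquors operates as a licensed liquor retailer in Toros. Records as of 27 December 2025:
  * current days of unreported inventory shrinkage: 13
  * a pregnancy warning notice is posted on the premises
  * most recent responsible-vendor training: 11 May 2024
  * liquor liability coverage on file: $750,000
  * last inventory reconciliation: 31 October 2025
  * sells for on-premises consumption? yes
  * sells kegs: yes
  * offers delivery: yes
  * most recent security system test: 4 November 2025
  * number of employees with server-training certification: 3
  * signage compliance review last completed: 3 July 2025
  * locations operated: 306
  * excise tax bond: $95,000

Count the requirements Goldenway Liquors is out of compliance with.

1. condition 'sells kegs' holds; employees with server-training certification 3 < 8 → not met
2. responsible-vendor training 595 days ago vs limit 730 → met
3. condition 'sells for on-premises consumption' holds; inventory reconciliation 57 days ago vs limit 90 → met
4. liquor liability coverage $750,000 ≥ $725,000 → met
5. signage compliance review 177 days ago vs limit 180 → met
6. excise tax bond $95,000 ≥ $80,000 → met
7. pregnancy warning notice present → met
8. days of unreported inventory shrinkage 13 > 12 → not met
9. condition 'offers delivery' holds; security system test 53 days ago vs limit 60 → met
Not met: 2 of 9

2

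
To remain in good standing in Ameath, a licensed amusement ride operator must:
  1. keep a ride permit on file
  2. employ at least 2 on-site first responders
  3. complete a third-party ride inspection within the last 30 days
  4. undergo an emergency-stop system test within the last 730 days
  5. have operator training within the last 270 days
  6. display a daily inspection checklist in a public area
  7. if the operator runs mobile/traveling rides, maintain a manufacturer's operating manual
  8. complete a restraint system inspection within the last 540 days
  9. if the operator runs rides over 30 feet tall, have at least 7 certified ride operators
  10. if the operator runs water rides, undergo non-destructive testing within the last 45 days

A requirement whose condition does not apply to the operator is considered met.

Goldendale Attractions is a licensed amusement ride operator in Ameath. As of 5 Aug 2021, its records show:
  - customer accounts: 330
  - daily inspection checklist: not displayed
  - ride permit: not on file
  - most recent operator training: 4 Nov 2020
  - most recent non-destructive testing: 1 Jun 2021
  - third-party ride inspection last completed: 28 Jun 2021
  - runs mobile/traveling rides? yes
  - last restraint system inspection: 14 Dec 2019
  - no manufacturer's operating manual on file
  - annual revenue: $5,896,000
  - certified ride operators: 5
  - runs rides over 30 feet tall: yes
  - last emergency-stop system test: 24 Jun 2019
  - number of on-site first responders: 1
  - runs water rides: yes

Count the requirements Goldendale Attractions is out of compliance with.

1. ride permit absent → not met
2. on-site first responders 1 < 2 → not met
3. third-party ride inspection 38 days ago vs limit 30 → not met
4. emergency-stop system test 773 days ago vs limit 730 → not met
5. operator training 274 days ago vs limit 270 → not met
6. daily inspection checklist absent → not met
7. condition 'runs mobile/traveling rides' holds; manufacturer's operating manual absent → not met
8. restraint system inspection 600 days ago vs limit 540 → not met
9. condition 'runs rides over 30 feet tall' holds; certified ride operators 5 < 7 → not met
10. condition 'runs water rides' holds; non-destructive testing 65 days ago vs limit 45 → not met
Not met: 10 of 10

10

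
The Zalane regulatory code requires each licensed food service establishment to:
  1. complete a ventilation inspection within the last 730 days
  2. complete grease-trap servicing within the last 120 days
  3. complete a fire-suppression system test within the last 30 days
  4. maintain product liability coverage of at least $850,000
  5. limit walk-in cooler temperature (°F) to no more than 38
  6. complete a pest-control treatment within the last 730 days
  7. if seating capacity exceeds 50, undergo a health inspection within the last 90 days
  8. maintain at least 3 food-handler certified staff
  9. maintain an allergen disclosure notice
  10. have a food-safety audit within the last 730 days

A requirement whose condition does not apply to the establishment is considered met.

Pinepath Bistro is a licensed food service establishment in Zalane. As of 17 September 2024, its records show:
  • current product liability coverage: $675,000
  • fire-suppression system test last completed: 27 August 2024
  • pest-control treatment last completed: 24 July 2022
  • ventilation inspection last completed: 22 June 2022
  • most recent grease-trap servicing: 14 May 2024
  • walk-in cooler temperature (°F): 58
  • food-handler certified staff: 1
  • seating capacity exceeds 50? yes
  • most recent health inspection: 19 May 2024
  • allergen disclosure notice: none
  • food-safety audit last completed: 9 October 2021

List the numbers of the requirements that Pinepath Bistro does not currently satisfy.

1, 2, 4, 5, 6, 7, 8, 9, 10

1. ventilation inspection 818 days ago vs limit 730 → not met
2. grease-trap servicing 126 days ago vs limit 120 → not met
3. fire-suppression system test 21 days ago vs limit 30 → met
4. product liability coverage $675,000 < $850,000 → not met
5. walk-in cooler temperature (°F) 58 > 38 → not met
6. pest-control treatment 786 days ago vs limit 730 → not met
7. condition 'seating capacity exceeds 50' holds; health inspection 121 days ago vs limit 90 → not met
8. food-handler certified staff 1 < 3 → not met
9. allergen disclosure notice absent → not met
10. food-safety audit 1074 days ago vs limit 730 → not met
Not met: 1, 2, 4, 5, 6, 7, 8, 9, 10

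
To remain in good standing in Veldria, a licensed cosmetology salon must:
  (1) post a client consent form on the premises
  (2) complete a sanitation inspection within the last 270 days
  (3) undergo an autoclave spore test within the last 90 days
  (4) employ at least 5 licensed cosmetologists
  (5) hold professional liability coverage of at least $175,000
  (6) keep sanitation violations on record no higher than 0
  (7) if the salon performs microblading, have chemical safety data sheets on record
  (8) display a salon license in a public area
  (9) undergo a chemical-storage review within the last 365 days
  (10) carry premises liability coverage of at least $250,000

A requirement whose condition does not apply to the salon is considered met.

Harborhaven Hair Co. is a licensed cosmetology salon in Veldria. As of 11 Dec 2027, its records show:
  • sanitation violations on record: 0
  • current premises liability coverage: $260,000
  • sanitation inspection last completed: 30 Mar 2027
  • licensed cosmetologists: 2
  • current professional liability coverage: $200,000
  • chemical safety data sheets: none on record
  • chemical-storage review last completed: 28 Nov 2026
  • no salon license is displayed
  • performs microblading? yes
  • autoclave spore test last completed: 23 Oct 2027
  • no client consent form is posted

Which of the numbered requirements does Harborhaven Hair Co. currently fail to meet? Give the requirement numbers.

1. client consent form absent → not met
2. sanitation inspection 256 days ago vs limit 270 → met
3. autoclave spore test 49 days ago vs limit 90 → met
4. licensed cosmetologists 2 < 5 → not met
5. professional liability coverage $200,000 ≥ $175,000 → met
6. sanitation violations on record 0 ≤ 0 → met
7. condition 'performs microblading' holds; chemical safety data sheets absent → not met
8. salon license absent → not met
9. chemical-storage review 378 days ago vs limit 365 → not met
10. premises liability coverage $260,000 ≥ $250,000 → met
Not met: 1, 4, 7, 8, 9

1, 4, 7, 8, 9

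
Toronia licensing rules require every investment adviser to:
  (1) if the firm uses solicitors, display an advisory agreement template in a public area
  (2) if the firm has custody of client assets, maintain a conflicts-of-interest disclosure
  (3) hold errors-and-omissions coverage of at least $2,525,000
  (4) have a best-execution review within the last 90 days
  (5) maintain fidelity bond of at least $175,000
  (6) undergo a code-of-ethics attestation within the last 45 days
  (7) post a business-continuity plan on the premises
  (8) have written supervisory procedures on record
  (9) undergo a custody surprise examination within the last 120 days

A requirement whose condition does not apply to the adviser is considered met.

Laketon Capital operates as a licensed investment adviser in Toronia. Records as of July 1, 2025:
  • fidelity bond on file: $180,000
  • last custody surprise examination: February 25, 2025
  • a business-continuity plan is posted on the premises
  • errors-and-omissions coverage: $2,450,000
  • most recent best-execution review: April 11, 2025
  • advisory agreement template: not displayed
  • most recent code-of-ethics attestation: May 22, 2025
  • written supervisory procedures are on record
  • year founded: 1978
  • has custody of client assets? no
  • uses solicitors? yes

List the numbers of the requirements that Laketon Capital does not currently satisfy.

1, 3, 9

1. condition 'uses solicitors' holds; advisory agreement template absent → not met
2. condition 'has custody of client assets' does not hold → requirement n/a → met
3. errors-and-omissions coverage $2,450,000 < $2,525,000 → not met
4. best-execution review 81 days ago vs limit 90 → met
5. fidelity bond $180,000 ≥ $175,000 → met
6. code-of-ethics attestation 40 days ago vs limit 45 → met
7. business-continuity plan present → met
8. written supervisory procedures present → met
9. custody surprise examination 126 days ago vs limit 120 → not met
Not met: 1, 3, 9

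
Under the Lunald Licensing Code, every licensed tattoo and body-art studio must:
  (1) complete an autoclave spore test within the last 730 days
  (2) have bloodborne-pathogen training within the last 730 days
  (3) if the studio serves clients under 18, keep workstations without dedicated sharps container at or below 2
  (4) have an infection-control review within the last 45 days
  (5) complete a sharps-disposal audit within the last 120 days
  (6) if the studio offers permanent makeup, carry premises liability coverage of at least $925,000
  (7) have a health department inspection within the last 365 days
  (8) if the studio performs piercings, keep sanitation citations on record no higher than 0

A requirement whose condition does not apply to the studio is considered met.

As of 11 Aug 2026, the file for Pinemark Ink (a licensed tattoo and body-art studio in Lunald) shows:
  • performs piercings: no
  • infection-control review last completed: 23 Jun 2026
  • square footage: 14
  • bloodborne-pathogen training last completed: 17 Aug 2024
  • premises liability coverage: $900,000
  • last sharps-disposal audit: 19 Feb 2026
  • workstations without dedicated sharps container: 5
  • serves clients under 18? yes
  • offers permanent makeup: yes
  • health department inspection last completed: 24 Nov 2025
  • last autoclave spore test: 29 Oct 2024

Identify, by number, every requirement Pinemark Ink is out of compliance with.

1. autoclave spore test 651 days ago vs limit 730 → met
2. bloodborne-pathogen training 724 days ago vs limit 730 → met
3. condition 'serves clients under 18' holds; workstations without dedicated sharps container 5 > 2 → not met
4. infection-control review 49 days ago vs limit 45 → not met
5. sharps-disposal audit 173 days ago vs limit 120 → not met
6. condition 'offers permanent makeup' holds; premises liability coverage $900,000 < $925,000 → not met
7. health department inspection 260 days ago vs limit 365 → met
8. condition 'performs piercings' does not hold → requirement n/a → met
Not met: 3, 4, 5, 6

3, 4, 5, 6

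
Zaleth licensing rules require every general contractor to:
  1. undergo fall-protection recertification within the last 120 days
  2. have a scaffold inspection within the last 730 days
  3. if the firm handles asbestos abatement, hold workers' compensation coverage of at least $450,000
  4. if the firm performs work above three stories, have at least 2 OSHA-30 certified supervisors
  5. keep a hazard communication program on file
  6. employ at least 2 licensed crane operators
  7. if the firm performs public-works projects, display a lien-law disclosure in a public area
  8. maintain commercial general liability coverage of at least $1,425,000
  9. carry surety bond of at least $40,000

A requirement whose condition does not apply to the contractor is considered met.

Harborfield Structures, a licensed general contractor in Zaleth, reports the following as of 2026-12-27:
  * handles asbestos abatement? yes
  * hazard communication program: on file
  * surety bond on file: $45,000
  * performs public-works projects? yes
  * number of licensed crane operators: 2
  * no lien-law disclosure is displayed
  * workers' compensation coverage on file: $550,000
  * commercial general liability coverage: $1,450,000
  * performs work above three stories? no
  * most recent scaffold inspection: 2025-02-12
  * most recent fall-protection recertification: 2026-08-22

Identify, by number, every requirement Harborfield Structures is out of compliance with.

1, 7

1. fall-protection recertification 127 days ago vs limit 120 → not met
2. scaffold inspection 683 days ago vs limit 730 → met
3. condition 'handles asbestos abatement' holds; workers' compensation coverage $550,000 ≥ $450,000 → met
4. condition 'performs work above three stories' does not hold → requirement n/a → met
5. hazard communication program present → met
6. licensed crane operators 2 ≥ 2 → met
7. condition 'performs public-works projects' holds; lien-law disclosure absent → not met
8. commercial general liability coverage $1,450,000 ≥ $1,425,000 → met
9. surety bond $45,000 ≥ $40,000 → met
Not met: 1, 7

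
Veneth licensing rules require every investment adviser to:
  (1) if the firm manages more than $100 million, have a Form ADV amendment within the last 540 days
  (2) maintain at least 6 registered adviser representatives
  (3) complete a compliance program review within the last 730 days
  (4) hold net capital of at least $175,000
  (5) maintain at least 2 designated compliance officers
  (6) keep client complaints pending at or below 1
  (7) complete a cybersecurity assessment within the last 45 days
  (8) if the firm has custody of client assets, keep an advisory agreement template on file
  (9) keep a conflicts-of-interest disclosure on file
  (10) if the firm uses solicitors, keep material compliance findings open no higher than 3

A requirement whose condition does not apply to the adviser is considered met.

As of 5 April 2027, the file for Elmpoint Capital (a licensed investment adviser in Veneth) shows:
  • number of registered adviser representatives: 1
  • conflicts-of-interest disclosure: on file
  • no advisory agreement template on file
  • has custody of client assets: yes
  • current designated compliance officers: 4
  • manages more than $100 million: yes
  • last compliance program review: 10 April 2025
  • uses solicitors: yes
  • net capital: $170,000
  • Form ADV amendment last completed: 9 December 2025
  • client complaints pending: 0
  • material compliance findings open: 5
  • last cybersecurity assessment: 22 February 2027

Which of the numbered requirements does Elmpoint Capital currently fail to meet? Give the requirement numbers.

1. condition 'manages more than $100 million' holds; Form ADV amendment 482 days ago vs limit 540 → met
2. registered adviser representatives 1 < 6 → not met
3. compliance program review 725 days ago vs limit 730 → met
4. net capital $170,000 < $175,000 → not met
5. designated compliance officers 4 ≥ 2 → met
6. client complaints pending 0 ≤ 1 → met
7. cybersecurity assessment 42 days ago vs limit 45 → met
8. condition 'has custody of client assets' holds; advisory agreement template absent → not met
9. conflicts-of-interest disclosure present → met
10. condition 'uses solicitors' holds; material compliance findings open 5 > 3 → not met
Not met: 2, 4, 8, 10

2, 4, 8, 10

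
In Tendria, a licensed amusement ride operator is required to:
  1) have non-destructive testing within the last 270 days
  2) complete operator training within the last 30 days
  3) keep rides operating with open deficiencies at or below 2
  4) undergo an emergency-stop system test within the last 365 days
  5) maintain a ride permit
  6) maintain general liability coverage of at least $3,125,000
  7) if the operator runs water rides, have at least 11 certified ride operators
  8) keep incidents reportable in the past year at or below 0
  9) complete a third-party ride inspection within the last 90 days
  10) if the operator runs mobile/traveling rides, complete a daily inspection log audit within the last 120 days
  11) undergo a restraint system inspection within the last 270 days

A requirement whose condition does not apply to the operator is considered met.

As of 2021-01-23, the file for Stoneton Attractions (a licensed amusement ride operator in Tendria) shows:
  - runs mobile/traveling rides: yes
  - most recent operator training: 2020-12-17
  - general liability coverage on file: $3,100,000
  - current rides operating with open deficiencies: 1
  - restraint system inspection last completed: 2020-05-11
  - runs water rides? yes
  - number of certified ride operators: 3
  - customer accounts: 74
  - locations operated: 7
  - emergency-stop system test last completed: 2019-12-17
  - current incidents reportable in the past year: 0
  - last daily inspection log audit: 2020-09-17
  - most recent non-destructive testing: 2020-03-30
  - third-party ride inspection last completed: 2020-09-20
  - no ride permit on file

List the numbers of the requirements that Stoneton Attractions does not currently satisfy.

1, 2, 4, 5, 6, 7, 9, 10

1. non-destructive testing 299 days ago vs limit 270 → not met
2. operator training 37 days ago vs limit 30 → not met
3. rides operating with open deficiencies 1 ≤ 2 → met
4. emergency-stop system test 403 days ago vs limit 365 → not met
5. ride permit absent → not met
6. general liability coverage $3,100,000 < $3,125,000 → not met
7. condition 'runs water rides' holds; certified ride operators 3 < 11 → not met
8. incidents reportable in the past year 0 ≤ 0 → met
9. third-party ride inspection 125 days ago vs limit 90 → not met
10. condition 'runs mobile/traveling rides' holds; daily inspection log audit 128 days ago vs limit 120 → not met
11. restraint system inspection 257 days ago vs limit 270 → met
Not met: 1, 2, 4, 5, 6, 7, 9, 10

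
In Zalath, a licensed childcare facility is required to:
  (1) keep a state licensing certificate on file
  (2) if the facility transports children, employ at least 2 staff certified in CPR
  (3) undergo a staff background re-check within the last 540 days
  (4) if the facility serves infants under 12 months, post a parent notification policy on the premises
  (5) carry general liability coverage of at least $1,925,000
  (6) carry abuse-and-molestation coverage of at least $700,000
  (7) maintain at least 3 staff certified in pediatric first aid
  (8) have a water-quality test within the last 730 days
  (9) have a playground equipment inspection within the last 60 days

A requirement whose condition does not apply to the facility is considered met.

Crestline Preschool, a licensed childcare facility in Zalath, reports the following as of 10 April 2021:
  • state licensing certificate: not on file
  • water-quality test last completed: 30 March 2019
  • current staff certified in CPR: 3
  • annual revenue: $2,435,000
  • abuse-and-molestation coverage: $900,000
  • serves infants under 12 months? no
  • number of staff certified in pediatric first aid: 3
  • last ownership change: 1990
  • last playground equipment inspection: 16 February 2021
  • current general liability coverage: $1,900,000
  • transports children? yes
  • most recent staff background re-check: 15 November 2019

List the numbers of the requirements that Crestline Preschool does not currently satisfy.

1. state licensing certificate absent → not met
2. condition 'transports children' holds; staff certified in CPR 3 ≥ 2 → met
3. staff background re-check 512 days ago vs limit 540 → met
4. condition 'serves infants under 12 months' does not hold → requirement n/a → met
5. general liability coverage $1,900,000 < $1,925,000 → not met
6. abuse-and-molestation coverage $900,000 ≥ $700,000 → met
7. staff certified in pediatric first aid 3 ≥ 3 → met
8. water-quality test 742 days ago vs limit 730 → not met
9. playground equipment inspection 53 days ago vs limit 60 → met
Not met: 1, 5, 8

1, 5, 8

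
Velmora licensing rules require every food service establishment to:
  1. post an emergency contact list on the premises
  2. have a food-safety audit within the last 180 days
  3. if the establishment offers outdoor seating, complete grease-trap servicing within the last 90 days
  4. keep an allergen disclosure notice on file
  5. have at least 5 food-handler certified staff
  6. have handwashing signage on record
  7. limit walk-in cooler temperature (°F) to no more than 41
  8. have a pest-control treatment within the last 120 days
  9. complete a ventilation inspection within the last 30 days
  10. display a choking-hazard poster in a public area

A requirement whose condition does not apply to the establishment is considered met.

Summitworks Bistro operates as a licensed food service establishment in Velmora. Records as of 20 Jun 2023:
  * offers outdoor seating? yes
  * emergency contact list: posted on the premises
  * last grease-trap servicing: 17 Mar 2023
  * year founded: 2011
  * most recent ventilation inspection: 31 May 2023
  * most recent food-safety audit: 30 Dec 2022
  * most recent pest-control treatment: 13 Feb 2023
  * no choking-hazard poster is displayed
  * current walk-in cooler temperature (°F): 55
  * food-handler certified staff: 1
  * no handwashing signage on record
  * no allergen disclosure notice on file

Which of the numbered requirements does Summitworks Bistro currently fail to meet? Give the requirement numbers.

1. emergency contact list present → met
2. food-safety audit 172 days ago vs limit 180 → met
3. condition 'offers outdoor seating' holds; grease-trap servicing 95 days ago vs limit 90 → not met
4. allergen disclosure notice absent → not met
5. food-handler certified staff 1 < 5 → not met
6. handwashing signage absent → not met
7. walk-in cooler temperature (°F) 55 > 41 → not met
8. pest-control treatment 127 days ago vs limit 120 → not met
9. ventilation inspection 20 days ago vs limit 30 → met
10. choking-hazard poster absent → not met
Not met: 3, 4, 5, 6, 7, 8, 10

3, 4, 5, 6, 7, 8, 10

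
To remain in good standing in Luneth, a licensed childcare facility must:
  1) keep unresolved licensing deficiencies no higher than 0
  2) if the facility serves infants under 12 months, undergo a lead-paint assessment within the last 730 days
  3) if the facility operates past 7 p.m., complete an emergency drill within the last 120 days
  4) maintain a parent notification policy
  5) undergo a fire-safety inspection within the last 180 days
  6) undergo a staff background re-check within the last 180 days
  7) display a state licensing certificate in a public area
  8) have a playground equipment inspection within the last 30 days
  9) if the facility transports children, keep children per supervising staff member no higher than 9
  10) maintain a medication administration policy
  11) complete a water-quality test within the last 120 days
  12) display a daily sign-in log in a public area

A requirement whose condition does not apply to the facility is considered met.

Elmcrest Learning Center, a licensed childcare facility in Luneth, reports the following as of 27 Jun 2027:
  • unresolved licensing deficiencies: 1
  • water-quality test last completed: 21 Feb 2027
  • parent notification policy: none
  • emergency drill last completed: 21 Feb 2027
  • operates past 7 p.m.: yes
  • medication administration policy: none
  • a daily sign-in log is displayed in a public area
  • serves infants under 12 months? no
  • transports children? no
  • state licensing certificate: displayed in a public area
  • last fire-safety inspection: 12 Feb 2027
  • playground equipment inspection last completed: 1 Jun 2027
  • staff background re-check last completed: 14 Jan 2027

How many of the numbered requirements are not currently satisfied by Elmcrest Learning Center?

5

1. unresolved licensing deficiencies 1 > 0 → not met
2. condition 'serves infants under 12 months' does not hold → requirement n/a → met
3. condition 'operates past 7 p.m.' holds; emergency drill 126 days ago vs limit 120 → not met
4. parent notification policy absent → not met
5. fire-safety inspection 135 days ago vs limit 180 → met
6. staff background re-check 164 days ago vs limit 180 → met
7. state licensing certificate present → met
8. playground equipment inspection 26 days ago vs limit 30 → met
9. condition 'transports children' does not hold → requirement n/a → met
10. medication administration policy absent → not met
11. water-quality test 126 days ago vs limit 120 → not met
12. daily sign-in log present → met
Not met: 5 of 12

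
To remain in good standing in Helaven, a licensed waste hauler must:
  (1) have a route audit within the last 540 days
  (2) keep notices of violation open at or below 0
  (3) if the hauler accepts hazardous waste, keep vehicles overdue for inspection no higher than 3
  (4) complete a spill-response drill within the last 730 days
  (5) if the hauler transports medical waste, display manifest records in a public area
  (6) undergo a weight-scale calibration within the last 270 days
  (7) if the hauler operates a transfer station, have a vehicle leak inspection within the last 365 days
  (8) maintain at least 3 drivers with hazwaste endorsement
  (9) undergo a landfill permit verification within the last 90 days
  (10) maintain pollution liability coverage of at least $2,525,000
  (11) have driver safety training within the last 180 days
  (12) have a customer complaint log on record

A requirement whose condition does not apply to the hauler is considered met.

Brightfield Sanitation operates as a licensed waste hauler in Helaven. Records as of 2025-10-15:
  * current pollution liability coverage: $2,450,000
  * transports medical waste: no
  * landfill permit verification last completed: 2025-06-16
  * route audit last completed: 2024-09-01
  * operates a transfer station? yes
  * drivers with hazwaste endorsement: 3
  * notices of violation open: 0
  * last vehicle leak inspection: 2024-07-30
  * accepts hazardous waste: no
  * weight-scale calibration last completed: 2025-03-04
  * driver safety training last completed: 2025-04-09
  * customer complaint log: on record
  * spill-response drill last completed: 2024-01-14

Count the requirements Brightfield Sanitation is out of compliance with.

4

1. route audit 409 days ago vs limit 540 → met
2. notices of violation open 0 ≤ 0 → met
3. condition 'accepts hazardous waste' does not hold → requirement n/a → met
4. spill-response drill 640 days ago vs limit 730 → met
5. condition 'transports medical waste' does not hold → requirement n/a → met
6. weight-scale calibration 225 days ago vs limit 270 → met
7. condition 'operates a transfer station' holds; vehicle leak inspection 442 days ago vs limit 365 → not met
8. drivers with hazwaste endorsement 3 ≥ 3 → met
9. landfill permit verification 121 days ago vs limit 90 → not met
10. pollution liability coverage $2,450,000 < $2,525,000 → not met
11. driver safety training 189 days ago vs limit 180 → not met
12. customer complaint log present → met
Not met: 4 of 12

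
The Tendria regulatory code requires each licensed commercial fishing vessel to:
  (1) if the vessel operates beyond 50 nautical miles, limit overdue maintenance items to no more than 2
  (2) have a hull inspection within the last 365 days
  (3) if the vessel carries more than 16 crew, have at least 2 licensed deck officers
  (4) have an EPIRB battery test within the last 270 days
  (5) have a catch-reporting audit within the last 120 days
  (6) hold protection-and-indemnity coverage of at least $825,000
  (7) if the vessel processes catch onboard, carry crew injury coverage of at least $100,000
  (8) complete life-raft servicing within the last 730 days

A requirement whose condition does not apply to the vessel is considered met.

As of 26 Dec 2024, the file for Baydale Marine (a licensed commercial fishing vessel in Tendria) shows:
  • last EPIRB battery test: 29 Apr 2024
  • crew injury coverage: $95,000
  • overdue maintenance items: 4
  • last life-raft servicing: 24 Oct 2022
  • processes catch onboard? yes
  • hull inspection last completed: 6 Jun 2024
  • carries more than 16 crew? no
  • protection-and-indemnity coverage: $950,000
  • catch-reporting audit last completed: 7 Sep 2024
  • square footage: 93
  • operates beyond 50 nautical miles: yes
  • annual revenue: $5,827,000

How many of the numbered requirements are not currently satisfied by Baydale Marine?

1. condition 'operates beyond 50 nautical miles' holds; overdue maintenance items 4 > 2 → not met
2. hull inspection 203 days ago vs limit 365 → met
3. condition 'carries more than 16 crew' does not hold → requirement n/a → met
4. EPIRB battery test 241 days ago vs limit 270 → met
5. catch-reporting audit 110 days ago vs limit 120 → met
6. protection-and-indemnity coverage $950,000 ≥ $825,000 → met
7. condition 'processes catch onboard' holds; crew injury coverage $95,000 < $100,000 → not met
8. life-raft servicing 794 days ago vs limit 730 → not met
Not met: 3 of 8

3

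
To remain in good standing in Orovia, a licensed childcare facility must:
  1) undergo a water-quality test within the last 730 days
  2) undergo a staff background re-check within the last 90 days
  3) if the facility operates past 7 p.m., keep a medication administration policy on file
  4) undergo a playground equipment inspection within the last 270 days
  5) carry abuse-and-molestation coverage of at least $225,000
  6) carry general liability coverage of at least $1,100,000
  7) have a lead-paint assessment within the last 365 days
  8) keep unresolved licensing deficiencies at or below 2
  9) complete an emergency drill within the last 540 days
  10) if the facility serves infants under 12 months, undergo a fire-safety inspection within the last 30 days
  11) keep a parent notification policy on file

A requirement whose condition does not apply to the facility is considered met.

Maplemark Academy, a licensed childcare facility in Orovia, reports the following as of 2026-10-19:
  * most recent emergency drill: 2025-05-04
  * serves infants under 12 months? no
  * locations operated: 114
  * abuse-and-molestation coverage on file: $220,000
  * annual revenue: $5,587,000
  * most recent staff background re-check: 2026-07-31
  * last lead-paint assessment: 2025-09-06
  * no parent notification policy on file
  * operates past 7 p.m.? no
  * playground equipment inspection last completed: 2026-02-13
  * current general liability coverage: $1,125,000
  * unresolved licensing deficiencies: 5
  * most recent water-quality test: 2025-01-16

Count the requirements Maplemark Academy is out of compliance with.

1. water-quality test 641 days ago vs limit 730 → met
2. staff background re-check 80 days ago vs limit 90 → met
3. condition 'operates past 7 p.m.' does not hold → requirement n/a → met
4. playground equipment inspection 248 days ago vs limit 270 → met
5. abuse-and-molestation coverage $220,000 < $225,000 → not met
6. general liability coverage $1,125,000 ≥ $1,100,000 → met
7. lead-paint assessment 408 days ago vs limit 365 → not met
8. unresolved licensing deficiencies 5 > 2 → not met
9. emergency drill 533 days ago vs limit 540 → met
10. condition 'serves infants under 12 months' does not hold → requirement n/a → met
11. parent notification policy absent → not met
Not met: 4 of 11

4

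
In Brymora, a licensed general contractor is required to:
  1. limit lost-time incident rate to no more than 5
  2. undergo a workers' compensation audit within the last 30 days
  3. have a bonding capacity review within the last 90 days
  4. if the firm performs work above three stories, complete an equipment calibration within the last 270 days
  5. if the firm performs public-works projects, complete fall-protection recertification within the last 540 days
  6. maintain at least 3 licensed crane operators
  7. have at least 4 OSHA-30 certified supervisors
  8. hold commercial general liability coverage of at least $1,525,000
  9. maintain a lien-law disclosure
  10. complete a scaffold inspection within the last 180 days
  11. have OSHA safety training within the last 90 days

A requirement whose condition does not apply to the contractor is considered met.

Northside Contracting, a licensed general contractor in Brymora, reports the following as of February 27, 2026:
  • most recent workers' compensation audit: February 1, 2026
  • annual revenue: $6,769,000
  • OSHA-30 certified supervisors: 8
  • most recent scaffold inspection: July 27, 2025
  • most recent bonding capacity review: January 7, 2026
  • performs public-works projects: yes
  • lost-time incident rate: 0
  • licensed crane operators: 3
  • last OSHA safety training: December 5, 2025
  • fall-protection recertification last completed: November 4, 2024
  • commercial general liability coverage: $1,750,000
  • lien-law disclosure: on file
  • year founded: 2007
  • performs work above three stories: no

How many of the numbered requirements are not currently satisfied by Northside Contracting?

1. lost-time incident rate 0 ≤ 5 → met
2. workers' compensation audit 26 days ago vs limit 30 → met
3. bonding capacity review 51 days ago vs limit 90 → met
4. condition 'performs work above three stories' does not hold → requirement n/a → met
5. condition 'performs public-works projects' holds; fall-protection recertification 480 days ago vs limit 540 → met
6. licensed crane operators 3 ≥ 3 → met
7. OSHA-30 certified supervisors 8 ≥ 4 → met
8. commercial general liability coverage $1,750,000 ≥ $1,525,000 → met
9. lien-law disclosure present → met
10. scaffold inspection 215 days ago vs limit 180 → not met
11. OSHA safety training 84 days ago vs limit 90 → met
Not met: 1 of 11

1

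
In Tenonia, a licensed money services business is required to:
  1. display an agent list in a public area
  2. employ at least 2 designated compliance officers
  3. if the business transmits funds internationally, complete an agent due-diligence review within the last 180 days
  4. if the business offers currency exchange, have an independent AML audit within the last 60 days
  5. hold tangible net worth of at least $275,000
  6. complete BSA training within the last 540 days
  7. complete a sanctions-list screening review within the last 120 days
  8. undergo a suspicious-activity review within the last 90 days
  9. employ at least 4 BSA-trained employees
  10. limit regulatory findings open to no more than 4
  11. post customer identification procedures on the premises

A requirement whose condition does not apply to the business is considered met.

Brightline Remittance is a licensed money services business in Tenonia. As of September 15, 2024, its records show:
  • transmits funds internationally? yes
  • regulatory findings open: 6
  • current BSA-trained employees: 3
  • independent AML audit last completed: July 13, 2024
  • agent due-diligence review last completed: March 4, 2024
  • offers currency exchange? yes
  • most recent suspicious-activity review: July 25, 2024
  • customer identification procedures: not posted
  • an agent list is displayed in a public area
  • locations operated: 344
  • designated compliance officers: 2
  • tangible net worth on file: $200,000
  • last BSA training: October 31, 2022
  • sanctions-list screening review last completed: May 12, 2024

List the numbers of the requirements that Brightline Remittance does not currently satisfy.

1. agent list present → met
2. designated compliance officers 2 ≥ 2 → met
3. condition 'transmits funds internationally' holds; agent due-diligence review 195 days ago vs limit 180 → not met
4. condition 'offers currency exchange' holds; independent AML audit 64 days ago vs limit 60 → not met
5. tangible net worth $200,000 < $275,000 → not met
6. BSA training 685 days ago vs limit 540 → not met
7. sanctions-list screening review 126 days ago vs limit 120 → not met
8. suspicious-activity review 52 days ago vs limit 90 → met
9. BSA-trained employees 3 < 4 → not met
10. regulatory findings open 6 > 4 → not met
11. customer identification procedures absent → not met
Not met: 3, 4, 5, 6, 7, 9, 10, 11

3, 4, 5, 6, 7, 9, 10, 11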